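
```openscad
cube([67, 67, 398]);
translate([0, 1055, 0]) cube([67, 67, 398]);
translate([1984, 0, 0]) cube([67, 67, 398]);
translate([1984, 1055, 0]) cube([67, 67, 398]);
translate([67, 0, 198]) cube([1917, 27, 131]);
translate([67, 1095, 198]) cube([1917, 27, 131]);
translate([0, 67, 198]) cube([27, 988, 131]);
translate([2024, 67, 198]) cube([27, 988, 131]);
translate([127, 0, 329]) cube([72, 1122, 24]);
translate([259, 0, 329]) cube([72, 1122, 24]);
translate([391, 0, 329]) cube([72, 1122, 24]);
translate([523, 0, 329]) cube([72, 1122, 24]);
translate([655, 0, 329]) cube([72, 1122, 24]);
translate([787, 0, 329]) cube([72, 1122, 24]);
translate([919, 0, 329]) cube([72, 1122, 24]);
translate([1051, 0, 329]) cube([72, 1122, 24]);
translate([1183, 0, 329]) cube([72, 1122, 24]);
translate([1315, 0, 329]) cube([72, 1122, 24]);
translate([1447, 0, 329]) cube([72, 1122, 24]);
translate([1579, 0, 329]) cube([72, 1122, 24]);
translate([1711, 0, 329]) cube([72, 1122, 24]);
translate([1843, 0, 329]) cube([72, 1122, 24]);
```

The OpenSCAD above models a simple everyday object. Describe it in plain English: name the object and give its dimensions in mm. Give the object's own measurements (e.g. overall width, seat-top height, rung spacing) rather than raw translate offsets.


A bed frame 2051 mm long (x) by 1122 mm wide (y). Four 67×67 mm corner posts, 398 mm tall, at the corners of the footprint. Four rails of 27 mm thickness and 131 mm height run between adjacent posts with their undersides at z = 198 mm, their outer faces flush with the outside of the frame (the two x-running rails run between the posts' inner faces; the two y-running rails run between the posts' inner faces). 14 slats, each 72 mm wide (x) and 24 mm thick, lie across the top of the two x-running rails, running the full 1122 mm width of the frame in y; along x they sit between the end posts with a 60 mm gap after the −x posts and between neighbouring slats, leaving 69 mm before the +x posts.


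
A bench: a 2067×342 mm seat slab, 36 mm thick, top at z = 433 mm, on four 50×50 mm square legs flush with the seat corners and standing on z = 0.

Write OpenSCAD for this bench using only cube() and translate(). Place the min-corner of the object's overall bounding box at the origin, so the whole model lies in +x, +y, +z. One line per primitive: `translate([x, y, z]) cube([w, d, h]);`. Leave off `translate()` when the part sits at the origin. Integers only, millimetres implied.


translate([0, 0, 397]) cube([2067, 342, 36]);
cube([50, 50, 397]);
translate([0, 292, 0]) cube([50, 50, 397]);
translate([2017, 0, 0]) cube([50, 50, 397]);
translate([2017, 292, 0]) cube([50, 50, 397]);


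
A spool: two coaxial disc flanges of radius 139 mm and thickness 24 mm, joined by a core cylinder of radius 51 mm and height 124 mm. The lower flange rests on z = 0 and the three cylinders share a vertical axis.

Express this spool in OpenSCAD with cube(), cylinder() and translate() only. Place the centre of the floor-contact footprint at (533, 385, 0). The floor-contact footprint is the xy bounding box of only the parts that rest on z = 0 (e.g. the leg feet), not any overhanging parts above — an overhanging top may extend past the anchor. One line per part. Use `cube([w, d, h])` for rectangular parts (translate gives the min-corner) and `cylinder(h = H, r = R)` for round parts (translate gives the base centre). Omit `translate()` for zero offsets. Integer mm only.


translate([533, 385, 0]) cylinder(h = 24, r = 139);
translate([533, 385, 24]) cylinder(h = 124, r = 51);
translate([533, 385, 148]) cylinder(h = 24, r = 139);


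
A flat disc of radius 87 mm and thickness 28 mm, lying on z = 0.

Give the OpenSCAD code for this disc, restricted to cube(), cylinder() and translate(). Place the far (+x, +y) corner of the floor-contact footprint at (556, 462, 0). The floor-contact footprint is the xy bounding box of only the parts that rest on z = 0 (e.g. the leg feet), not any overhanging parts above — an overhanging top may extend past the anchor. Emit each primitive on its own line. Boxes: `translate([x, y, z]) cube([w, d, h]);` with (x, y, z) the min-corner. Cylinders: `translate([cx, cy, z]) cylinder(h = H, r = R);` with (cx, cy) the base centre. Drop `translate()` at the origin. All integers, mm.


translate([469, 375, 0]) cylinder(h = 28, r = 87);


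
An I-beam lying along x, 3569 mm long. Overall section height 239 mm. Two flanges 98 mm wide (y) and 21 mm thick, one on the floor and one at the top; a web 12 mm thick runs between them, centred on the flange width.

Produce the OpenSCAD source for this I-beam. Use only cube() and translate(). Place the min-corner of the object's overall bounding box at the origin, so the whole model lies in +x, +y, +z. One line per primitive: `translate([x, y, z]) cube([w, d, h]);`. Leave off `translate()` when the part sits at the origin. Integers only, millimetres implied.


cube([3569, 98, 21]);
translate([0, 43, 21]) cube([3569, 12, 197]);
translate([0, 0, 218]) cube([3569, 98, 21]);


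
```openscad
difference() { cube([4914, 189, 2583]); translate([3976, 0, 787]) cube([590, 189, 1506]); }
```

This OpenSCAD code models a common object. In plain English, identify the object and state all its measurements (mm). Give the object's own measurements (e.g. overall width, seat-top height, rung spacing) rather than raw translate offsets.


A wall 4914 mm long (x), 189 mm thick (y), 2583 mm tall, with a rectangular window opening cut through it. The opening is 590 mm wide and 1506 mm tall; its sill is at z = 787 mm and its near (−x) edge is 3976 mm from the wall's −x end. The opening passes through the full wall thickness.


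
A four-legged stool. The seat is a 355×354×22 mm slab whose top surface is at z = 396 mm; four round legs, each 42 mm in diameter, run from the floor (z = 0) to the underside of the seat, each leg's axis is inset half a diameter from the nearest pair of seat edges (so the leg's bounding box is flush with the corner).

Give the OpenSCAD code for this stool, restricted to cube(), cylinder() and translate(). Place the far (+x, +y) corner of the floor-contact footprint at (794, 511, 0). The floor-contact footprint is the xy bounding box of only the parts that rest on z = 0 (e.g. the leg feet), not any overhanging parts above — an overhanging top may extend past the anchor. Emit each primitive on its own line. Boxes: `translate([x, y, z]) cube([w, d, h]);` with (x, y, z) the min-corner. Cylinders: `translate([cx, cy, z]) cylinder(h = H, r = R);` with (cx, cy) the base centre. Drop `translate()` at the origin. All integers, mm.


translate([439, 157, 374]) cube([355, 354, 22]);
translate([460, 178, 0]) cylinder(h = 374, r = 21);
translate([773, 178, 0]) cylinder(h = 374, r = 21);
translate([460, 490, 0]) cylinder(h = 374, r = 21);
translate([773, 490, 0]) cylinder(h = 374, r = 21);


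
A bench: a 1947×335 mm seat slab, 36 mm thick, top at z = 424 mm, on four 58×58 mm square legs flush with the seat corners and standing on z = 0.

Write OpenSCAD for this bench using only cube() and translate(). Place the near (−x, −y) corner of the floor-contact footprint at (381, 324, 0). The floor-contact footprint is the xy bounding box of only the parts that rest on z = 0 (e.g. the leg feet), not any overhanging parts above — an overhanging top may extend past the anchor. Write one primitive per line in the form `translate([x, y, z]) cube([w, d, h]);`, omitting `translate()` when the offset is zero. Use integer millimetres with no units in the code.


translate([381, 324, 388]) cube([1947, 335, 36]);
translate([381, 324, 0]) cube([58, 58, 388]);
translate([381, 601, 0]) cube([58, 58, 388]);
translate([2270, 324, 0]) cube([58, 58, 388]);
translate([2270, 601, 0]) cube([58, 58, 388]);


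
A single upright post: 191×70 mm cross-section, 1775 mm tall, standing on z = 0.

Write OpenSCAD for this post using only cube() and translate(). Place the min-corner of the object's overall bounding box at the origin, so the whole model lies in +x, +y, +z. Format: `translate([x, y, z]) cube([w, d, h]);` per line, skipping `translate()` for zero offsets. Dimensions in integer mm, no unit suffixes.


cube([191, 70, 1775]);


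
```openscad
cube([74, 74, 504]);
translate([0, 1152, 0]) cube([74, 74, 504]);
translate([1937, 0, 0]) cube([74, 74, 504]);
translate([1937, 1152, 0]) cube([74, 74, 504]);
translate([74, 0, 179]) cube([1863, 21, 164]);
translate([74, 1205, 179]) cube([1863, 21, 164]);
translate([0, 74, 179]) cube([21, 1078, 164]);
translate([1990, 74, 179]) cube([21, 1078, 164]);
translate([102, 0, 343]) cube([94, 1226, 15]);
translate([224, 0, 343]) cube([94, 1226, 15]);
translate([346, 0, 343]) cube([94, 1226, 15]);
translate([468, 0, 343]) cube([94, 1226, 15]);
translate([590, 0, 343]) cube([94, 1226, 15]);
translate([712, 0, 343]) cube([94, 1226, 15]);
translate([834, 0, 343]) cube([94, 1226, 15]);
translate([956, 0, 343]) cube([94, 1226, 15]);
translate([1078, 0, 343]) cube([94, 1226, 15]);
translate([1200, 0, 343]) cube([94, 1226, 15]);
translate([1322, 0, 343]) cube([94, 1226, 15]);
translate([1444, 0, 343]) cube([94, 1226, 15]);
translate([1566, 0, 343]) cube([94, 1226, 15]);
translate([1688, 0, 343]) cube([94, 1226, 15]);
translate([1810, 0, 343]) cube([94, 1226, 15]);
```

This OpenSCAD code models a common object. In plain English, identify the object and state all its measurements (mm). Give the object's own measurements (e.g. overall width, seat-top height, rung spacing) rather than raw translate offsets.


A bed frame 2011 mm long (x) by 1226 mm wide (y). Four 74×74 mm corner posts, 504 mm tall, at the corners of the footprint. Four rails of 21 mm thickness and 164 mm height run between adjacent posts with their undersides at z = 179 mm, their outer faces flush with the outside of the frame (the two x-running rails run between the posts' inner faces; the two y-running rails run between the posts' inner faces). 15 slats, each 94 mm wide (x) and 15 mm thick, lie across the top of the two x-running rails, running the full 1226 mm width of the frame in y; along x they sit between the end posts with a 28 mm gap after the −x posts and between neighbouring slats, leaving 33 mm before the +x posts.


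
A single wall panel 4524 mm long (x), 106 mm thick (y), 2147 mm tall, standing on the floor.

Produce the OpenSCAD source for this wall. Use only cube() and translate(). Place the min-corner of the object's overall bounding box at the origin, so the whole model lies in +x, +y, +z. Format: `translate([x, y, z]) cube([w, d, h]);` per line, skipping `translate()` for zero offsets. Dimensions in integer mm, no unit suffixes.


cube([4524, 106, 2147]);


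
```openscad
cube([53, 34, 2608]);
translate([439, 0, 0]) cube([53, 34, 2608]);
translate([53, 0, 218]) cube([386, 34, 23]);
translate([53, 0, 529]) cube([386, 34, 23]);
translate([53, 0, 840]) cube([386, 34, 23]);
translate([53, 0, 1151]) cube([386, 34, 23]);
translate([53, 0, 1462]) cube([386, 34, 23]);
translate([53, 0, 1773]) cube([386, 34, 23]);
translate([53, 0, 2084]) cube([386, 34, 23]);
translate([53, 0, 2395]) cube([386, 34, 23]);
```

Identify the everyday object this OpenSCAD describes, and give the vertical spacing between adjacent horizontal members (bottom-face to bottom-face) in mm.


A ladder. The rung spacing is 311 mm.

Two tall 53×34 posts with 8 short bars between them — a ladder. Adjacent rungs sit at z = 218 and z = 529, so the spacing is 529 − 218 = 311 mm.


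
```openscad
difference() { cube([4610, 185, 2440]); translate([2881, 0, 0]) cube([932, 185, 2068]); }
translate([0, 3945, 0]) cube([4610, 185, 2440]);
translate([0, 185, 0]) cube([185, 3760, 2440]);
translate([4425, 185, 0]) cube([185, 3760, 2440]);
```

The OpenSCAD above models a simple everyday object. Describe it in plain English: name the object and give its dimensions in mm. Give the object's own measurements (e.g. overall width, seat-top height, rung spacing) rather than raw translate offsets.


A single room: four walls, each 2440 mm tall and 185 mm thick, enclosing an outside footprint 4610×4130 mm (x × y), no floor or roof. The front and back walls (−y and +y sides) run the full x-width; the side walls fit between their inner faces. A door opening 932 mm wide and 2068 mm tall is cut through the front wall from the floor up, its −x edge 2881 mm from the wall's −x end.


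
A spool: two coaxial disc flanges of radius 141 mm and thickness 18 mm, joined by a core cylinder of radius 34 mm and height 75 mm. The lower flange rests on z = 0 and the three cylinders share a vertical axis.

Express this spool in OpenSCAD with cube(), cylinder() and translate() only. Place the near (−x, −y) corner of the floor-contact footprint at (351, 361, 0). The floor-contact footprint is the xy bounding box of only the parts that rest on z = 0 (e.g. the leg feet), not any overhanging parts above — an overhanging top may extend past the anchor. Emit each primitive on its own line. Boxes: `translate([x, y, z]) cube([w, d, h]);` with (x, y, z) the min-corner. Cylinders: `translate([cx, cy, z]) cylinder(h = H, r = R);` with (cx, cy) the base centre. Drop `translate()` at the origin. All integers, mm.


translate([492, 502, 0]) cylinder(h = 18, r = 141);
translate([492, 502, 18]) cylinder(h = 75, r = 34);
translate([492, 502, 93]) cylinder(h = 18, r = 141);


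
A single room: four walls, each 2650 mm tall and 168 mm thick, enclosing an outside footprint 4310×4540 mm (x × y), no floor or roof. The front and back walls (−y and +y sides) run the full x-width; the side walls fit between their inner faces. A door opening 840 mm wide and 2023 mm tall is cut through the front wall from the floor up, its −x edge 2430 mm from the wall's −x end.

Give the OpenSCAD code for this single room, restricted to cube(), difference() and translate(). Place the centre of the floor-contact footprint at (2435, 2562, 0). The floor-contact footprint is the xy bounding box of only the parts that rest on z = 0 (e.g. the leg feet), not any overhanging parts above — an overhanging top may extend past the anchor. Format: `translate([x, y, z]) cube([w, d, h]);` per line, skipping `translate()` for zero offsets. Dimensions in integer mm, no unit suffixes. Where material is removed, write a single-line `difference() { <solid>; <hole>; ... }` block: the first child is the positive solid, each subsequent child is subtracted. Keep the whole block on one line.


difference() { translate([280, 292, 0]) cube([4310, 168, 2650]); translate([2710, 292, 0]) cube([840, 168, 2023]); }
translate([280, 4664, 0]) cube([4310, 168, 2650]);
translate([280, 460, 0]) cube([168, 4204, 2650]);
translate([4422, 460, 0]) cube([168, 4204, 2650]);


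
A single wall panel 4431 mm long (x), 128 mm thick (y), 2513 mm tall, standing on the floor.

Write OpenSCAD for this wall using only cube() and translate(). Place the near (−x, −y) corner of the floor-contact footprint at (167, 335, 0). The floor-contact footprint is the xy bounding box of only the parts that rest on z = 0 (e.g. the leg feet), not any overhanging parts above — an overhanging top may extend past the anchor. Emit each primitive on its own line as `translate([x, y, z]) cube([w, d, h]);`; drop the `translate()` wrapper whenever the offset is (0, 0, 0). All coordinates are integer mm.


translate([167, 335, 0]) cube([4431, 128, 2513]);


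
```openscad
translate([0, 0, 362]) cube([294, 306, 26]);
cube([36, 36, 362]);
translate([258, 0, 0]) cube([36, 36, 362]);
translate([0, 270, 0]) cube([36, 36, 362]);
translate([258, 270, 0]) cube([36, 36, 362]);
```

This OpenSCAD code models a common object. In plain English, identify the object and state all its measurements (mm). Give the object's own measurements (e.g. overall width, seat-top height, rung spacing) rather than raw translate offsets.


A four-legged stool. The seat is a 294×306×26 mm slab whose top surface is at z = 388 mm; four square legs, each 36×36 mm in cross-section, run from the floor (z = 0) to the underside of the seat, each flush with a corner of the seat.


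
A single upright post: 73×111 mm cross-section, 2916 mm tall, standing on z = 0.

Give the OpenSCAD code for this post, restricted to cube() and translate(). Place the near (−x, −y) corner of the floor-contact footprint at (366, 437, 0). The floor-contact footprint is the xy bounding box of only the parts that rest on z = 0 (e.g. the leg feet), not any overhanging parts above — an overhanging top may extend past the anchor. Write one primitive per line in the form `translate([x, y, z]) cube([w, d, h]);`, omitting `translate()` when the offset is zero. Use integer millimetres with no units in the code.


translate([366, 437, 0]) cube([73, 111, 2916]);


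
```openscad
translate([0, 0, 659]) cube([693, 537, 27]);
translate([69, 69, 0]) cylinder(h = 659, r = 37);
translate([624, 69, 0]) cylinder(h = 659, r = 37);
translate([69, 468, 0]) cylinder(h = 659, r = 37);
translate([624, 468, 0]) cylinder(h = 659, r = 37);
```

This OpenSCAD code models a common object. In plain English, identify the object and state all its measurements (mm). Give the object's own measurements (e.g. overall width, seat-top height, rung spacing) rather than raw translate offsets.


A table: top 693 mm (x) × 537 mm (y), 27 mm thick, upper face at z = 686 mm, on four round legs of 74 mm diameter, each leg's bounding box inset 32 mm from the nearest pair of top edges from z = 0 to the bottom of the top.


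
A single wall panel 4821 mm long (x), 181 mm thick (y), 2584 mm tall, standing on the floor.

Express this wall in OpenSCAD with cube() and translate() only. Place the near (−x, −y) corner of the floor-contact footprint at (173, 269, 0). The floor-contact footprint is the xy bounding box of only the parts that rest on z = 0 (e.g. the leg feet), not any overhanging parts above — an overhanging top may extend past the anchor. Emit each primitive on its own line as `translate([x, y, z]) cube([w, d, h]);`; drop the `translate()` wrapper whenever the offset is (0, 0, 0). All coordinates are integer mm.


translate([173, 269, 0]) cube([4821, 181, 2584]);


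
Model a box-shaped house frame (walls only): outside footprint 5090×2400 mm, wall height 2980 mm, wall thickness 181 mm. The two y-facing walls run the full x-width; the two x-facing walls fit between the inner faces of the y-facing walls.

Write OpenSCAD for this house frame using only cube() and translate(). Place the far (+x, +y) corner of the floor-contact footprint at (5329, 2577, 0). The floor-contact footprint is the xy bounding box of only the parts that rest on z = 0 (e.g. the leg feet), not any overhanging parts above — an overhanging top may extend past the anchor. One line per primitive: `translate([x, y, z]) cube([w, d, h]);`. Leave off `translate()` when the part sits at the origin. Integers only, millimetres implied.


translate([239, 177, 0]) cube([5090, 181, 2980]);
translate([239, 2396, 0]) cube([5090, 181, 2980]);
translate([239, 358, 0]) cube([181, 2038, 2980]);
translate([5148, 358, 0]) cube([181, 2038, 2980]);


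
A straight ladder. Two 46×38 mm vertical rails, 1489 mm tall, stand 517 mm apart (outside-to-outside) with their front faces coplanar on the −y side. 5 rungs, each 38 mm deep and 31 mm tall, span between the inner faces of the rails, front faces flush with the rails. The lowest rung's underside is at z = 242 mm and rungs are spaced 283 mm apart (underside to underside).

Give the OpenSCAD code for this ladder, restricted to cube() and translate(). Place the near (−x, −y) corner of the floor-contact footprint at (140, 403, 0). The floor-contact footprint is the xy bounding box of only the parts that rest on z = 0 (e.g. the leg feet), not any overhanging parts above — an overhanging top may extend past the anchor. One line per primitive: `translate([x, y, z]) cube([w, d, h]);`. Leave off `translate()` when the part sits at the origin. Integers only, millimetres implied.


translate([140, 403, 0]) cube([46, 38, 1489]);
translate([611, 403, 0]) cube([46, 38, 1489]);
translate([186, 403, 242]) cube([425, 38, 31]);
translate([186, 403, 525]) cube([425, 38, 31]);
translate([186, 403, 808]) cube([425, 38, 31]);
translate([186, 403, 1091]) cube([425, 38, 31]);
translate([186, 403, 1374]) cube([425, 38, 31]);


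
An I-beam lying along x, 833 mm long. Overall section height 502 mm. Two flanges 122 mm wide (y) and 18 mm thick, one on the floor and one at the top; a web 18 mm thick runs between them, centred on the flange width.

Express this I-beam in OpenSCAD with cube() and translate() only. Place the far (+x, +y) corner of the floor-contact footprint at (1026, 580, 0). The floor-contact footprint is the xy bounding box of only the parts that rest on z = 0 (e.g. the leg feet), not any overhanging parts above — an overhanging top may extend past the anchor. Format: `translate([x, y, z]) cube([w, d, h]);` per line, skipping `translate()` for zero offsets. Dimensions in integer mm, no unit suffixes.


translate([193, 458, 0]) cube([833, 122, 18]);
translate([193, 510, 18]) cube([833, 18, 466]);
translate([193, 458, 484]) cube([833, 122, 18]);


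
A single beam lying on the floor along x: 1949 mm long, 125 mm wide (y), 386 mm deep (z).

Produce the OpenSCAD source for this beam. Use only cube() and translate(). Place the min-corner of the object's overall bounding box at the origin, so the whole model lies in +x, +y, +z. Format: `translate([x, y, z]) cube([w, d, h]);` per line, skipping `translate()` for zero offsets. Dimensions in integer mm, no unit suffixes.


cube([1949, 125, 386]);


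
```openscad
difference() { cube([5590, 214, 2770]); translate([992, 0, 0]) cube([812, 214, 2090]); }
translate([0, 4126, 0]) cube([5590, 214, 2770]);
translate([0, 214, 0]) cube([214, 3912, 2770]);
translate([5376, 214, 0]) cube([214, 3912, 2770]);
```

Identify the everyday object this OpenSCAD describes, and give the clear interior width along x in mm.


A single room. The interior width is 5162 mm.

Four walls enclosing a rectangle with a door in the front wall — a room. Outside width 5590 minus two 214 mm walls gives 5162 mm.


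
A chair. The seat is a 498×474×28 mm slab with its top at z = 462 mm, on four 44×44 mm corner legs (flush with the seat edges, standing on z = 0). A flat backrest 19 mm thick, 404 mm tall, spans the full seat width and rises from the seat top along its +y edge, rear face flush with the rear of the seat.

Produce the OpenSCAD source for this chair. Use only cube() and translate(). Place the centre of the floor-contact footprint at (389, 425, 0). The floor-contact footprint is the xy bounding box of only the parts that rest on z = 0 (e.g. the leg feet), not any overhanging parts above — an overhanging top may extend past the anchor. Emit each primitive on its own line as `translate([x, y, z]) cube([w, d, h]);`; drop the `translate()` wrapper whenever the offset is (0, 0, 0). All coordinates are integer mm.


translate([140, 188, 434]) cube([498, 474, 28]);
translate([140, 188, 0]) cube([44, 44, 434]);
translate([594, 188, 0]) cube([44, 44, 434]);
translate([140, 618, 0]) cube([44, 44, 434]);
translate([594, 618, 0]) cube([44, 44, 434]);
translate([140, 643, 462]) cube([498, 19, 404]);


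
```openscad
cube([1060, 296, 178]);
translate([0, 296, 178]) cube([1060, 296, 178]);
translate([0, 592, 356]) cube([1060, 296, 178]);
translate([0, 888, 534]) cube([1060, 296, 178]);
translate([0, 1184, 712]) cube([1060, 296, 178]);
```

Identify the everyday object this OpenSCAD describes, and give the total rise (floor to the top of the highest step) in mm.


A staircase. The total rise is 890 mm.

5 identical blocks, each offset up and back from the previous — a staircase. Each step is 178 mm tall and there are 5 of them, so the total rise is 5 × 178 = 890 mm.


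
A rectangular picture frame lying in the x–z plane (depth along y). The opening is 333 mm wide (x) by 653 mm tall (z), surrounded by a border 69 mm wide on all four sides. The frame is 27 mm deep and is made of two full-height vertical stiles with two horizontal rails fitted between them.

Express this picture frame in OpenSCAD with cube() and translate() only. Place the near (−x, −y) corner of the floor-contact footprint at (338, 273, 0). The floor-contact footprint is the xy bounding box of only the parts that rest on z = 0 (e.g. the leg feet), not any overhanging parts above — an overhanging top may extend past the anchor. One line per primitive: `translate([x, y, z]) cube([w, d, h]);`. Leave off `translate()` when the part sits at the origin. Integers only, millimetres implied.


translate([338, 273, 0]) cube([69, 27, 791]);
translate([740, 273, 0]) cube([69, 27, 791]);
translate([407, 273, 0]) cube([333, 27, 69]);
translate([407, 273, 722]) cube([333, 27, 69]);


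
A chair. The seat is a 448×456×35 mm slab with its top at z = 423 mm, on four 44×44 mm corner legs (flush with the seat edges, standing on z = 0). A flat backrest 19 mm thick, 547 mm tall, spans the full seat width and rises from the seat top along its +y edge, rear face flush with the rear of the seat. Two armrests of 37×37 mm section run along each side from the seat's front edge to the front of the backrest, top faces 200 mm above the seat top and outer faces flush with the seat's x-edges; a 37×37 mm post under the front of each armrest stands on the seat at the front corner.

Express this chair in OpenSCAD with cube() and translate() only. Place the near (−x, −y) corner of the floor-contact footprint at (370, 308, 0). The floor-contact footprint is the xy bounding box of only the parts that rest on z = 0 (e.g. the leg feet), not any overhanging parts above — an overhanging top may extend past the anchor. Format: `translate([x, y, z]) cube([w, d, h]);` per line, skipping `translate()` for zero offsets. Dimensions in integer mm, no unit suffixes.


translate([370, 308, 388]) cube([448, 456, 35]);
translate([370, 308, 0]) cube([44, 44, 388]);
translate([774, 308, 0]) cube([44, 44, 388]);
translate([370, 720, 0]) cube([44, 44, 388]);
translate([774, 720, 0]) cube([44, 44, 388]);
translate([370, 745, 423]) cube([448, 19, 547]);
translate([370, 308, 586]) cube([37, 437, 37]);
translate([781, 308, 586]) cube([37, 437, 37]);
translate([370, 308, 423]) cube([37, 37, 163]);
translate([781, 308, 423]) cube([37, 37, 163]);


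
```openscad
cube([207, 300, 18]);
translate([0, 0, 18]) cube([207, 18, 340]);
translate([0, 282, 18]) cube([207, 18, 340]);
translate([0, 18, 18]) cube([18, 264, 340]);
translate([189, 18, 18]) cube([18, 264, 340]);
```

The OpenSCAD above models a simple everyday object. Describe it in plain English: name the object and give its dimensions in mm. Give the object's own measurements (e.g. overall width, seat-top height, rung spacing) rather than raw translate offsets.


An open-topped rectangular box: outside dimensions 207×300×358 mm, with a uniform wall and base thickness of 18 mm. The base is a full 207×300 slab on the floor; four walls sit on top of the base. The front and back walls (the −y and +y sides) span the full width; the two side walls fit between them.


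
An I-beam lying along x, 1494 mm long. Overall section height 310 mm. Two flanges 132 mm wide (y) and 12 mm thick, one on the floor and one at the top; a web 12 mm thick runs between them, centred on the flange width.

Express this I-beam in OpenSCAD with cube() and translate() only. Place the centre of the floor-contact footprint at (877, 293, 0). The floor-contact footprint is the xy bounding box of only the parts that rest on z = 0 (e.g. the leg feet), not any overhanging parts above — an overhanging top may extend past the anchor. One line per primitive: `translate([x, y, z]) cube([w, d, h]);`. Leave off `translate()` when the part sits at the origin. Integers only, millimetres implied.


translate([130, 227, 0]) cube([1494, 132, 12]);
translate([130, 287, 12]) cube([1494, 12, 286]);
translate([130, 227, 298]) cube([1494, 132, 12]);


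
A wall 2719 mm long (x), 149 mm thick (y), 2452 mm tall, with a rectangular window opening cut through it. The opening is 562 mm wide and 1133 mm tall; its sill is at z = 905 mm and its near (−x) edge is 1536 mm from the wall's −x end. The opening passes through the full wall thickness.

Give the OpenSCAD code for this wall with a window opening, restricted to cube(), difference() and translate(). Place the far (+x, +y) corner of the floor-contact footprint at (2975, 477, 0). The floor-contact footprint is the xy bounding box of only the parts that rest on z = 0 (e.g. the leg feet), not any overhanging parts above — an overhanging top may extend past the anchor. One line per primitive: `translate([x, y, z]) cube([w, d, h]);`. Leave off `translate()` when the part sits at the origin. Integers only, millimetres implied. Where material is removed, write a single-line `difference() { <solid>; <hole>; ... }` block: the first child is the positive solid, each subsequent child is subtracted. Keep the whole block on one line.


difference() { translate([256, 328, 0]) cube([2719, 149, 2452]); translate([1792, 328, 905]) cube([562, 149, 1133]); }


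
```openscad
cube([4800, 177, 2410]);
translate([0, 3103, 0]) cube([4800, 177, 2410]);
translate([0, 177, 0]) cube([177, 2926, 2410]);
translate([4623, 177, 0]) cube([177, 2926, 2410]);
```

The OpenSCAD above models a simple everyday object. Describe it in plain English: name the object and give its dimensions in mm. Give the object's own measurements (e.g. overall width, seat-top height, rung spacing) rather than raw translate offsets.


The wall frame of a small rectangular building: four walls, each 2410 mm tall and 177 mm thick, enclosing a footprint 4800 mm (x) by 3280 mm (y) outside-to-outside, with no floor or roof. The front and back walls (the −y and +y sides) span the full width; the two side walls fit between them.


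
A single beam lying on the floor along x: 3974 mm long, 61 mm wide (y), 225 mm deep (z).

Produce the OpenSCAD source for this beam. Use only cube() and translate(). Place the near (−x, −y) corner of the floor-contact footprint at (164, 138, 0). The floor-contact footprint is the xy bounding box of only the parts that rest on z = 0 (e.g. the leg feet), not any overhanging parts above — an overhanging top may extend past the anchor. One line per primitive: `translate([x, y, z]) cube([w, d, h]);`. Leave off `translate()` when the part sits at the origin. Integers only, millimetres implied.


translate([164, 138, 0]) cube([3974, 61, 225]);


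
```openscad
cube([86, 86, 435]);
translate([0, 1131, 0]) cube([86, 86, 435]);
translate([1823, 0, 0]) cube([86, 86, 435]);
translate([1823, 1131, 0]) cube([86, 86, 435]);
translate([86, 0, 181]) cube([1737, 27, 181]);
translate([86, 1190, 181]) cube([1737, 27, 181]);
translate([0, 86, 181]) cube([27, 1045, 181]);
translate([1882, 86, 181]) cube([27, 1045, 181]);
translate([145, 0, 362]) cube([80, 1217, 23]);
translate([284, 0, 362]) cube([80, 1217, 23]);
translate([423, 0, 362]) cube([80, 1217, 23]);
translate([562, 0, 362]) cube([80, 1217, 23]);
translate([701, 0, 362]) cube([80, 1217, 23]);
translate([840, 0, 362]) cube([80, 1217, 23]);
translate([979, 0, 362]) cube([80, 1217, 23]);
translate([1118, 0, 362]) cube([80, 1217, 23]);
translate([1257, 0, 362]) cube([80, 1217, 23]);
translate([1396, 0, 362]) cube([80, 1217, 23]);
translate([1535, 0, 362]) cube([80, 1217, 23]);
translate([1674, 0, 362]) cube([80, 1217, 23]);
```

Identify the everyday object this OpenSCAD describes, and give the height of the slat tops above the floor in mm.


A bed frame. The slat-top height is 385 mm.

Four posts, four rails, and a row of slats — a bed frame. Slats sit on the rails at z = 181 + 181 = 362; with slat thickness 23, the top is 385 mm.


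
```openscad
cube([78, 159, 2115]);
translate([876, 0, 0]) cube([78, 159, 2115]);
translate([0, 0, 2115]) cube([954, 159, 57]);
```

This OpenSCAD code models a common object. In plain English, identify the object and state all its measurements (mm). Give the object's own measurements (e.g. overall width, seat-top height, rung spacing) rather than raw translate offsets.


A door frame. The clear opening is 798 mm wide and 2115 mm high. Two 78 mm wide jambs, 159 mm deep, stand either side of the opening from the floor to the top of the opening. A 57 mm thick head sits across the top of both jambs, spanning the full outside width of the frame.


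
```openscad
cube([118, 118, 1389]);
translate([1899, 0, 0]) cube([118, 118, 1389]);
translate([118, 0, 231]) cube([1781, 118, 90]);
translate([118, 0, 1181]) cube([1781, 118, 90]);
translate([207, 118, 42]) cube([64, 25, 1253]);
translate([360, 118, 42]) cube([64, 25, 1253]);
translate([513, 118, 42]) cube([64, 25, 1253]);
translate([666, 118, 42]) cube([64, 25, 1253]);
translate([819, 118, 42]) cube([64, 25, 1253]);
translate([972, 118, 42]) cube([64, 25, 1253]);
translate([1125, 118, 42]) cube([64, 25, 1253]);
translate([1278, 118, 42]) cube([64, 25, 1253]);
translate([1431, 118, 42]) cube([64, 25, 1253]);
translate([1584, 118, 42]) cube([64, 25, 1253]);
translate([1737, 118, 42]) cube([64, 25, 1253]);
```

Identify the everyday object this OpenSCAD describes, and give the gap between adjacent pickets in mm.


A fence section. The picket gap is 89 mm.

Two posts, two rails, 11 pickets — a fence section. Span 1781 mm holds 11 pickets of 64 mm with 12 equal gaps: ⌊(1781 − 11·64) / 12⌋ = 89 mm.


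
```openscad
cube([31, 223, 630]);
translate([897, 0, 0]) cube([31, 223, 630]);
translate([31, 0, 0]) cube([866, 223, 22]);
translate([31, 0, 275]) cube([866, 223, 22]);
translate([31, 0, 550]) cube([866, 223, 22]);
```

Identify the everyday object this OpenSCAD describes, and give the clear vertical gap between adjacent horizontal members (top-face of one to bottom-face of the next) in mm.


A bookshelf. The clear shelf gap is 253 mm.

Two tall side panels with 3 horizontal boards between them — a bookshelf. The first two shelf undersides are at z = 0 and z = 275; with shelf thickness 22, the clear gap is 275 − 0 − 22 = 253 mm.


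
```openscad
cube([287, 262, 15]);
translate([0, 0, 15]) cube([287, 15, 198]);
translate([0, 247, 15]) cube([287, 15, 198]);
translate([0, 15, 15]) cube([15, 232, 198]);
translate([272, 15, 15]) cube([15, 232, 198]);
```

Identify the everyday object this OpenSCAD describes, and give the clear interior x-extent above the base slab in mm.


An open box. The internal width is 257 mm.

A 287×262 base slab with four walls standing on it — an open box. The base is 287 mm wide and the walls are 15 mm thick, so the internal width is 287 − 2 × 15 = 257 mm.


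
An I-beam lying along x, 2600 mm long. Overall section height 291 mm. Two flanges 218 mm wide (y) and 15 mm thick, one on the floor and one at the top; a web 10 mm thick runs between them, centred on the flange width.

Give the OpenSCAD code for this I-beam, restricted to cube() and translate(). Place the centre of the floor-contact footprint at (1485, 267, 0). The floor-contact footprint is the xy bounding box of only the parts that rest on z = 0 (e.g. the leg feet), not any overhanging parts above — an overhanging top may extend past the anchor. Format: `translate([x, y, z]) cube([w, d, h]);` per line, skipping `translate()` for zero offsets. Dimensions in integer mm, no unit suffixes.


translate([185, 158, 0]) cube([2600, 218, 15]);
translate([185, 262, 15]) cube([2600, 10, 261]);
translate([185, 158, 276]) cube([2600, 218, 15]);


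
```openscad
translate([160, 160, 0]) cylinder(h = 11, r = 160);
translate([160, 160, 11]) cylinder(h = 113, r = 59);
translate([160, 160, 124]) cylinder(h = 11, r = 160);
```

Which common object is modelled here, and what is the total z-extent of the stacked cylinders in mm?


A spool. The overall height is 135 mm.

Three coaxial cylinders, large–small–large — a spool. Two 11 mm flanges and a 113 mm core give 11 + 113 + 11 = 135 mm.


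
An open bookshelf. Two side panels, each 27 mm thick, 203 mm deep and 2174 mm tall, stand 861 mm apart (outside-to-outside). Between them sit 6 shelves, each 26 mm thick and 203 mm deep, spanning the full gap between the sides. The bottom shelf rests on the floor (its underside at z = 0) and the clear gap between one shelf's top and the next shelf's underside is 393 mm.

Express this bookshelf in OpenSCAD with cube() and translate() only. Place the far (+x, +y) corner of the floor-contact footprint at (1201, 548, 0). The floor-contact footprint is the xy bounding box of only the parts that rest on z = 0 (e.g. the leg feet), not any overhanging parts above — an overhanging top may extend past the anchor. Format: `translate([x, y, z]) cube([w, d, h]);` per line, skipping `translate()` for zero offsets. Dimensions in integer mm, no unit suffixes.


translate([340, 345, 0]) cube([27, 203, 2174]);
translate([1174, 345, 0]) cube([27, 203, 2174]);
translate([367, 345, 0]) cube([807, 203, 26]);
translate([367, 345, 419]) cube([807, 203, 26]);
translate([367, 345, 838]) cube([807, 203, 26]);
translate([367, 345, 1257]) cube([807, 203, 26]);
translate([367, 345, 1676]) cube([807, 203, 26]);
translate([367, 345, 2095]) cube([807, 203, 26]);


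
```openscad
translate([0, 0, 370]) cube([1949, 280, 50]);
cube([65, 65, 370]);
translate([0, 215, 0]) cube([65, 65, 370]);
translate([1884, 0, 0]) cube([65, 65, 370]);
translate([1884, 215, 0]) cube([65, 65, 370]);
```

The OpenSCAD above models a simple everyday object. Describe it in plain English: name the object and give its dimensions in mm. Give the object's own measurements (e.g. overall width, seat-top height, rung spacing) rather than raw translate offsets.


A long wooden bench with a 1949 mm (x) × 280 mm (y) seat, 50 mm thick, its top surface 420 mm above the floor. Four 65 mm square legs at the seat corners, flush with the edges, run from z = 0 to the seat underside.


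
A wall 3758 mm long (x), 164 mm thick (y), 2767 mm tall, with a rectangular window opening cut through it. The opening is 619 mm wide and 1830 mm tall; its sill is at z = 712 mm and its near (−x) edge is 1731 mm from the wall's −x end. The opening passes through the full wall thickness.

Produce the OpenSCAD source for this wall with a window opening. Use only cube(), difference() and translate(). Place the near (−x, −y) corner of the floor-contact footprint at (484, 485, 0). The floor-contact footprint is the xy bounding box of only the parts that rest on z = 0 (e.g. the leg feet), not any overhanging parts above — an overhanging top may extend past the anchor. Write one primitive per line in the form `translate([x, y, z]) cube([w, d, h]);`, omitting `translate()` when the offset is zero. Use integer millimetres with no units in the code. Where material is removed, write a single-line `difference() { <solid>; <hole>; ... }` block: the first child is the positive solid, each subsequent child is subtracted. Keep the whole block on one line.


difference() { translate([484, 485, 0]) cube([3758, 164, 2767]); translate([2215, 485, 712]) cube([619, 164, 1830]); }


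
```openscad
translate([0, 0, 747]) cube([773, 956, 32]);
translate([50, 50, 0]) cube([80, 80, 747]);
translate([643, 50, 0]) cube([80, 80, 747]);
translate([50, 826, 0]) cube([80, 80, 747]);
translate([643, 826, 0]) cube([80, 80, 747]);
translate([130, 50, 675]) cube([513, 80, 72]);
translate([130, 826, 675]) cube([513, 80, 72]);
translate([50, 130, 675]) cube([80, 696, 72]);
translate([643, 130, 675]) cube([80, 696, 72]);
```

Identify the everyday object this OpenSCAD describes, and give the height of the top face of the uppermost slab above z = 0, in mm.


A table. The table height is 779 mm.

A 773×956×32 slab sits at z = 747 on four 80 mm square posts — a table. The top surface is at 747 + 32 = 779 mm.


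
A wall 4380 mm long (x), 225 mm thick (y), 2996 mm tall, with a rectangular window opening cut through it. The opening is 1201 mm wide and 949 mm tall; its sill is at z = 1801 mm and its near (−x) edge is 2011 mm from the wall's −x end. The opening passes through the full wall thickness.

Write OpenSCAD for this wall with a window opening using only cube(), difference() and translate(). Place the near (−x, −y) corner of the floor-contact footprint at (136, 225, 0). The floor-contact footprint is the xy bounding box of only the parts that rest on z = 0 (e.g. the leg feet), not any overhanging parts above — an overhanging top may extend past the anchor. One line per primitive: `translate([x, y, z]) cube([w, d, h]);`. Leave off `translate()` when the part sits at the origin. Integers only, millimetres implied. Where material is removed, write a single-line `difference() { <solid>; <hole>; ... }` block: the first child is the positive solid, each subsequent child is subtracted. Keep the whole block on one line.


difference() { translate([136, 225, 0]) cube([4380, 225, 2996]); translate([2147, 225, 1801]) cube([1201, 225, 949]); }
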